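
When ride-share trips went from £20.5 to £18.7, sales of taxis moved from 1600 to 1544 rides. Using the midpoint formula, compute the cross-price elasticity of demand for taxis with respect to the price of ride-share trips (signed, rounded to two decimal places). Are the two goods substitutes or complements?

%ΔQ_{taxis} = (1544 − 1600)/avg = -56/1572 = -0.035623…
%ΔP_{ride-share trips} = (18.7 − 20.5)/avg = -1.8/19.6 = -0.091836…
E_cross = (-56/1572) / (-1.8/19.6) = 0.3878…
E_cross > 0 ⇒ the goods are substitutes.

0.39; substitutes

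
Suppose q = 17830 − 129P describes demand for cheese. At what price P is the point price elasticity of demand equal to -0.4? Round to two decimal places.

39.49

Ed = −129P/(17830 − 129P). Set this equal to -0.4:
129P = 0.4·(17830 − 129P) ⇒ 129P(1 + 0.4) = 0.4·17830
P = 0.4·17830 / (129·1.4) = 39.4905…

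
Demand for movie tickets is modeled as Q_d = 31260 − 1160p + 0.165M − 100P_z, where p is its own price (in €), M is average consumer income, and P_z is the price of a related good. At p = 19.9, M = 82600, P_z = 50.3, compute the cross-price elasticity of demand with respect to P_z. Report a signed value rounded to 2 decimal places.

-0.30

At the given values, Q_d = 31260 − 1160(19.9) + 0.165(82600) − 100(50.3) = 16775.
∂Q_d/∂P_z = -100.
E = (-100) × (50.3/16775) = -0.2998…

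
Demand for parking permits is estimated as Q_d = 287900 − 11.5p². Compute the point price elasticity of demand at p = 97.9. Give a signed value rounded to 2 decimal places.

-1.24

dQ_d/dp = −2·11.5·p = -2251.7. At p = 97.9, Q_d = 177679.285.
Ed = (dQ_d/dp)·(p/Q_d) = (-2251.7) × (97.9/177679.285) = -1.2406…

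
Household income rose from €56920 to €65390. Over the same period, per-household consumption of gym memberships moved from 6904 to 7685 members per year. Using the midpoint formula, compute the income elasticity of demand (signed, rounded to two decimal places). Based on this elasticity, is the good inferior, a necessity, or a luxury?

%ΔQ = (7685 − 6904)/[( 6904 + 7685)/2] = 781/7294.5 = 0.107066…
%ΔIncome = (65390 − 56920)/[( 56920 + 65390)/2] = 8470/61155 = 0.138500…
E_income = (781/7294.5) / (8470/61155) = 0.7730…
0 < E_income < 1 ⇒ normal good, necessity.

0.77; necessity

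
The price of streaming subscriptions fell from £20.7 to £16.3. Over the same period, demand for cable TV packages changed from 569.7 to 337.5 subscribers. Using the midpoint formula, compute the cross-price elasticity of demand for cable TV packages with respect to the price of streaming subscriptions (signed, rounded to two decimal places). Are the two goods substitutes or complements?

2.15; substitutes

%ΔQ_{cable TV packages} = (337.5 − 569.7)/avg = -232.2/453.6 = -0.511904…
%ΔP_{streaming subscriptions} = (16.3 − 20.7)/avg = -4.4/18.5 = -0.237837…
E_cross = (-232.2/453.6) / (-4.4/18.5) = 2.1523…
E_cross > 0 ⇒ the goods are substitutes.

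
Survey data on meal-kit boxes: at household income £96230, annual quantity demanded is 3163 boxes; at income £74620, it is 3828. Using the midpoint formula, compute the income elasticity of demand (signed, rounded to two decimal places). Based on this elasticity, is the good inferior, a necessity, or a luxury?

-0.75; inferior

%ΔQ = (3828 − 3163)/[( 3163 + 3828)/2] = 665/3495.5 = 0.190244…
%ΔIncome = (74620 − 96230)/[( 96230 + 74620)/2] = -21610/85425 = -0.252970…
E_income = (665/3495.5) / (-21610/85425) = -0.7520…
E_income < 0 ⇒ inferior good.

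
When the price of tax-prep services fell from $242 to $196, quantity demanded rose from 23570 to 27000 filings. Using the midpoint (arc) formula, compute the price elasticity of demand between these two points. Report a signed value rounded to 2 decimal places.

-0.65

%ΔQ = (27000 − 23570) / [(23570 + 27000)/2] = 3430/25285 = 0.135653…
%ΔP = (196 − 242) / [(242 + 196)/2] = -46/219 = -0.210045…
Arc Ed = %ΔQ / %ΔP = (3430/25285) / (-46/219) = -0.6458…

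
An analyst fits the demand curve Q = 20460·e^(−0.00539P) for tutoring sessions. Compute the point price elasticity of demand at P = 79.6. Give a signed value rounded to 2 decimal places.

dQ/dP = −0.00539·Q = -71.8064. At P = 79.6, Q = 13322.1.
Ed = (dQ/dP)·(P/Q) = (-71.8064) × (79.6/13322.1) = -0.4290…

-0.43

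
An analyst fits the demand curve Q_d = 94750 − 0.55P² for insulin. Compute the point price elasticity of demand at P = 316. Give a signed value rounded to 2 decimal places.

-2.76

dQ_d/dP = −2·0.55·P = -347.6. At P = 316, Q_d = 39829.2.
Ed = (dQ_d/dP)·(P/Q_d) = (-347.6) × (316/39829.2) = -2.7578…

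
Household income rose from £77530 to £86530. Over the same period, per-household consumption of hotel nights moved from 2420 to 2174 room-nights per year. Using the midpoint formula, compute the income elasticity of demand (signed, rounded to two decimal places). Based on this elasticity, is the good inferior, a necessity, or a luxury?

-0.98; inferior

%ΔQ = (2174 − 2420)/[( 2420 + 2174)/2] = -246/2297 = -0.107096…
%ΔIncome = (86530 − 77530)/[( 77530 + 86530)/2] = 9000/82030 = 0.109715…
E_income = (-246/2297) / (9000/82030) = -0.9761…
E_income < 0 ⇒ inferior good.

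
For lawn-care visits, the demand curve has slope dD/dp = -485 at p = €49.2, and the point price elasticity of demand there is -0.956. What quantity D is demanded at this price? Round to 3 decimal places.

24960.251

Ed = (dD/dp)·(p/D) ⇒ D = (dD/dp)·p/Ed = (-485)·49.2/(-0.956) = 24960.25104…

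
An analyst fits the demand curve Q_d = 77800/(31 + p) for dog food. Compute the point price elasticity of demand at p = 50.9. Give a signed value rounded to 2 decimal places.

dQ_d/dp = −77800/(31 + p)² = -11.5988. At p = 50.9, Q_d = 949.939.
Ed = (dQ_d/dp)·(p/Q_d) = (-11.5988) × (50.9/949.939) = -0.6214…

-0.62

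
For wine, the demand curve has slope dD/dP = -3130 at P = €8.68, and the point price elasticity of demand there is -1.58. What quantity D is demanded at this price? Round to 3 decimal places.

Ed = (dD/dP)·(P/D) ⇒ D = (dD/dP)·P/Ed = (-3130)·8.68/(-1.58) = 17195.18987…

17195.190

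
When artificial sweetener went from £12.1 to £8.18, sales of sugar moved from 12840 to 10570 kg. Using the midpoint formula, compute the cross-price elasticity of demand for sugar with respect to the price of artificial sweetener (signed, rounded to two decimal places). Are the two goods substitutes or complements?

%ΔQ_{sugar} = (10570 − 12840)/avg = -2270/11705 = -0.193934…
%ΔP_{artificial sweetener} = (8.18 − 12.1)/avg = -3.92/10.14 = -0.386587…
E_cross = (-2270/11705) / (-3.92/10.14) = 0.5016…
E_cross > 0 ⇒ the goods are substitutes.

0.50; substitutes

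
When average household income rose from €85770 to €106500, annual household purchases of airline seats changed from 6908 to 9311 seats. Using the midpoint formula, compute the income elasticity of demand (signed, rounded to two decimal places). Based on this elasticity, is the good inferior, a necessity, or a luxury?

%ΔQ = (9311 − 6908)/[( 6908 + 9311)/2] = 2403/8109.5 = 0.296319…
%ΔIncome = (106500 − 85770)/[( 85770 + 106500)/2] = 20730/96135 = 0.215634…
E_income = (2403/8109.5) / (20730/96135) = 1.3741…
E_income > 1 ⇒ normal good, luxury.

1.37; luxury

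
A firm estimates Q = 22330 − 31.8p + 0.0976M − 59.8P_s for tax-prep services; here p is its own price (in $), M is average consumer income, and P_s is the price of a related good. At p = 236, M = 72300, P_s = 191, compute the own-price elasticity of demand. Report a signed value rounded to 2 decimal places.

At the given values, Q = 22330 − 31.8(236) + 0.0976(72300) − 59.8(191) = 10459.88.
∂Q/∂p = −31.8.
E = (-31.8) × (236/10459.88) = -0.7174…

-0.72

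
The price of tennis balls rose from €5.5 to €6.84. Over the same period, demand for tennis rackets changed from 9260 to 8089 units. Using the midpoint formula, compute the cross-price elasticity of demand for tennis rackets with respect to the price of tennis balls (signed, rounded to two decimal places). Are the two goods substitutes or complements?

%ΔQ_{tennis rackets} = (8089 − 9260)/avg = -1171/8674.5 = -0.134993…
%ΔP_{tennis balls} = (6.84 − 5.5)/avg = 1.34/6.17 = 0.217179…
E_cross = (-1171/8674.5) / (1.34/6.17) = -0.6215…
E_cross < 0 ⇒ the goods are complements.

-0.62; complements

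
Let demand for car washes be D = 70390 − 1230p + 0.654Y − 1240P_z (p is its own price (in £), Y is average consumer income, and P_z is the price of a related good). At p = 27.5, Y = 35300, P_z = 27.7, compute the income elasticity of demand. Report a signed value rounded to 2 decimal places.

0.91

At the given values, D = 70390 − 1230(27.5) + 0.654(35300) − 1240(27.7) = 25303.2.
∂D/∂Y = 0.654.
E = (0.654) × (35300/25303.2) = 0.9123…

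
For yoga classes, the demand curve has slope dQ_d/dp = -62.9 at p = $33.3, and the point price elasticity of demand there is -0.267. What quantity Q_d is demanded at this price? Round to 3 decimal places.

Ed = (dQ_d/dp)·(p/Q_d) ⇒ Q_d = (dQ_d/dp)·p/Ed = (-62.9)·33.3/(-0.267) = 7844.83146…

7844.831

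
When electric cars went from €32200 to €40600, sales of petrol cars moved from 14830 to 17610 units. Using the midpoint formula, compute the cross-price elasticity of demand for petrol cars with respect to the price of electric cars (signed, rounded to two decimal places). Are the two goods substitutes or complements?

0.74; substitutes

%ΔQ_{petrol cars} = (17610 − 14830)/avg = 2780/16220 = 0.171393…
%ΔP_{electric cars} = (40600 − 32200)/avg = 8400/36400 = 0.230769…
E_cross = (2780/16220) / (8400/36400) = 0.7427…
E_cross > 0 ⇒ the goods are substitutes.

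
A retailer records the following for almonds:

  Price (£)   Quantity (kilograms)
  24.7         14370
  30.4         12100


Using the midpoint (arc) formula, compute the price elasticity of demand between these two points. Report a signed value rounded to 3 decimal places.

%ΔQ = (12100 − 14370) / [(14370 + 12100)/2] = -2270/13235 = -0.171514…
%ΔP = (30.4 − 24.7) / [(24.7 + 30.4)/2] = 5.7/27.55 = 0.206896…
Arc Ed = %ΔQ / %ΔP = (-2270/13235) / (5.7/27.55) = -0.82898…

-0.829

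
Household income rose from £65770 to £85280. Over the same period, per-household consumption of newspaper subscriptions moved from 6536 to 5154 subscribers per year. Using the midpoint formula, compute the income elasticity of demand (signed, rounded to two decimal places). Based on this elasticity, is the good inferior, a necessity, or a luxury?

-0.92; inferior

%ΔQ = (5154 − 6536)/[( 6536 + 5154)/2] = -1382/5845 = -0.236441…
%ΔIncome = (85280 − 65770)/[( 65770 + 85280)/2] = 19510/75525 = 0.258325…
E_income = (-1382/5845) / (19510/75525) = -0.9152…
E_income < 0 ⇒ inferior good.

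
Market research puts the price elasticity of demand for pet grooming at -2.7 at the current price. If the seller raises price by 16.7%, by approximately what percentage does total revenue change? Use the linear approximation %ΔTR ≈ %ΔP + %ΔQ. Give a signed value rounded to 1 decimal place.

%ΔQ ≈ Ed × %ΔP = (-2.7) × (+16.7%) = -45.0900%
%ΔTR ≈ %ΔP + %ΔQ = (+16.7%) + (-45.0900%) = -28.3900%

-28.4%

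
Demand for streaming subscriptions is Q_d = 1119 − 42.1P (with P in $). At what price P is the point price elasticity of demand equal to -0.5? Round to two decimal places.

8.86

Ed = −42.1P/(1119 − 42.1P). Set this equal to -0.5:
42.1P = 0.5·(1119 − 42.1P) ⇒ 42.1P(1 + 0.5) = 0.5·1119
P = 0.5·1119 / (42.1·1.5) = 8.8598…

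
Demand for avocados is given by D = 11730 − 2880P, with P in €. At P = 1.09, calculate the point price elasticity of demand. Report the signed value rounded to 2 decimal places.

-0.37

dD/dP = −2880. At P = 1.09, D = 11730 − 2880(1.09) = 8590.8.
Ed = (dD/dP)·(P/D) = −2880 × (1.09/8590.8) = -0.3654…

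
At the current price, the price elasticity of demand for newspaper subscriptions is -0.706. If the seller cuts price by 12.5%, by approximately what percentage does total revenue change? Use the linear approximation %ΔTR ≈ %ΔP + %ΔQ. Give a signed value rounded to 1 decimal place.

%ΔQ ≈ Ed × %ΔP = (-0.706) × (-12.5%) = +8.8250%
%ΔTR ≈ %ΔP + %ΔQ = (-12.5%) + (+8.8250%) = -3.6750%

-3.7%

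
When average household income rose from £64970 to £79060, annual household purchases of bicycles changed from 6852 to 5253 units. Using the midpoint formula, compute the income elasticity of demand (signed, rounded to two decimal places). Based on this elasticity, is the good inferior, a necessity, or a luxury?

%ΔQ = (5253 − 6852)/[( 6852 + 5253)/2] = -1599/6052.5 = -0.264188…
%ΔIncome = (79060 − 64970)/[( 64970 + 79060)/2] = 14090/72015 = 0.195653…
E_income = (-1599/6052.5) / (14090/72015) = -1.3502…
E_income < 0 ⇒ inferior good.

-1.35; inferior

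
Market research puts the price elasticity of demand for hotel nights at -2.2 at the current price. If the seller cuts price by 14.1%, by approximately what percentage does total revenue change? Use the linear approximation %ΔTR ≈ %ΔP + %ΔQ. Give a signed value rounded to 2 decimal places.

+16.92%

%ΔQ ≈ Ed × %ΔP = (-2.2) × (-14.1%) = +31.0200%
%ΔTR ≈ %ΔP + %ΔQ = (-14.1%) + (+31.0200%) = +16.9200%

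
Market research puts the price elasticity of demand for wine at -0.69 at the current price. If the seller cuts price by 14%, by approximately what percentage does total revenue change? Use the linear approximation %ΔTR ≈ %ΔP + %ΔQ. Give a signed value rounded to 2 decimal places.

%ΔQ ≈ Ed × %ΔP = (-0.69) × (-14%) = +9.6600%
%ΔTR ≈ %ΔP + %ΔQ = (-14%) + (+9.6600%) = -4.3400%

-4.34%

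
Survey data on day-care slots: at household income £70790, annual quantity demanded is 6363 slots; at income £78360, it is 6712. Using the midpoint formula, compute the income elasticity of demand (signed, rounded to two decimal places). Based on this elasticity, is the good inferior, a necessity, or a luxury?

%ΔQ = (6712 − 6363)/[( 6363 + 6712)/2] = 349/6537.5 = 0.053384…
%ΔIncome = (78360 − 70790)/[( 70790 + 78360)/2] = 7570/74575 = 0.101508…
E_income = (349/6537.5) / (7570/74575) = 0.5259…
0 < E_income < 1 ⇒ normal good, necessity.

0.53; necessity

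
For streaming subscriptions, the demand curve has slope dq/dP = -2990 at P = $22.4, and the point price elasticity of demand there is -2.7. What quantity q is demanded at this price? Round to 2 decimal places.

Ed = (dq/dP)·(P/q) ⇒ q = (dq/dP)·P/Ed = (-2990)·22.4/(-2.7) = 24805.9259…

24805.93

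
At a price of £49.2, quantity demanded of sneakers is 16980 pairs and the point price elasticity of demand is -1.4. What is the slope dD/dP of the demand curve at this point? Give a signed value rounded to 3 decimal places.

-483.171

Ed = (dD/dP)·(P/D) ⇒ dD/dP = Ed·D/P = (-1.4)·16980/49.2 = -483.17073…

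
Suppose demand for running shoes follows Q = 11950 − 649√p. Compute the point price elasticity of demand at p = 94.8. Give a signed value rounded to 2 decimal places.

-0.56

dQ/dp = −649/(2√p) = -33.3281. At p = 94.8, Q = 5630.99.
Ed = (dQ/dp)·(p/Q) = (-33.3281) × (94.8/5630.99) = -0.5610…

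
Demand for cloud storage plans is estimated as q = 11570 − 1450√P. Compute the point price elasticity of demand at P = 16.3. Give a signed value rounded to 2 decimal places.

-0.51

dq/dP = −1450/(2√P) = -179.574. At P = 16.3, q = 5715.88.
Ed = (dq/dP)·(P/q) = (-179.574) × (16.3/5715.88) = -0.5120…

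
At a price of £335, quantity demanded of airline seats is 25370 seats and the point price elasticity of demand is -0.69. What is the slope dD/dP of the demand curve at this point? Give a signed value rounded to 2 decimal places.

Ed = (dD/dP)·(P/D) ⇒ dD/dP = Ed·D/P = (-0.69)·25370/335 = -52.2546…

-52.25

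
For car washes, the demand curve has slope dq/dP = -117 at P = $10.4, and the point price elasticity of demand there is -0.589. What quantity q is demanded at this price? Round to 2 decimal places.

2065.87

Ed = (dq/dP)·(P/q) ⇒ q = (dq/dP)·P/Ed = (-117)·10.4/(-0.589) = 2065.8743…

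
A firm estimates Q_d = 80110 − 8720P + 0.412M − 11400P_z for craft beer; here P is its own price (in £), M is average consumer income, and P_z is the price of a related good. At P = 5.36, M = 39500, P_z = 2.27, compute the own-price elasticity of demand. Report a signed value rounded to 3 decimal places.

At the given values, Q_d = 80110 − 8720(5.36) + 0.412(39500) − 11400(2.27) = 23766.8.
∂Q_d/∂P = −8720.
E = (-8720) × (5.36/23766.8) = -1.96657…

-1.967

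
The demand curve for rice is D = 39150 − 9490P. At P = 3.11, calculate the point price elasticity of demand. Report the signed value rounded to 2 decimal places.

dD/dP = −9490. At P = 3.11, D = 39150 − 9490(3.11) = 9636.1.
Ed = (dD/dP)·(P/D) = −9490 × (3.11/9636.1) = -3.0628…

-3.06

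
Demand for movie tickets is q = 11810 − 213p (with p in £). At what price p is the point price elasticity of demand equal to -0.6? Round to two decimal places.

Ed = −213p/(11810 − 213p). Set this equal to -0.6:
213p = 0.6·(11810 − 213p) ⇒ 213p(1 + 0.6) = 0.6·11810
p = 0.6·11810 / (213·1.6) = 20.7922…

20.79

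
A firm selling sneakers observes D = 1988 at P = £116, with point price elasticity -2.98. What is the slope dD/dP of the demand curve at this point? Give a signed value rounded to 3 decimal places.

-51.071

Ed = (dD/dP)·(P/D) ⇒ dD/dP = Ed·D/P = (-2.98)·1988/116 = -51.07103…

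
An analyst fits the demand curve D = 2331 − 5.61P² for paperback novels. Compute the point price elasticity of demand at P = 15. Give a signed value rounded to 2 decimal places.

-2.36

dD/dP = −2·5.61·P = -168.3. At P = 15, D = 1068.75.
Ed = (dD/dP)·(P/D) = (-168.3) × (15/1068.75) = -2.3621…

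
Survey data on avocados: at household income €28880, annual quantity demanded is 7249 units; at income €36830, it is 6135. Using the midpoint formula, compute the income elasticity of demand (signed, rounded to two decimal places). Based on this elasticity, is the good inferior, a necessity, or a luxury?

%ΔQ = (6135 − 7249)/[( 7249 + 6135)/2] = -1114/6692 = -0.166467…
%ΔIncome = (36830 − 28880)/[( 28880 + 36830)/2] = 7950/32855 = 0.241972…
E_income = (-1114/6692) / (7950/32855) = -0.6879…
E_income < 0 ⇒ inferior good.

-0.69; inferior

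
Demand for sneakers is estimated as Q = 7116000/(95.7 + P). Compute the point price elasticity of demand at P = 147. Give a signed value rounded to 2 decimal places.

-0.61

dQ/dP = −7116000/(95.7 + P)² = -120.808. At P = 147, Q = 29320.1.
Ed = (dQ/dP)·(P/Q) = (-120.808) × (147/29320.1) = -0.6056…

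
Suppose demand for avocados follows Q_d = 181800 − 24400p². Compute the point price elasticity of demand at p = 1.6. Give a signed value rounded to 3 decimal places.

dQ_d/dp = −2·24400·p = -78080. At p = 1.6, Q_d = 119336.
Ed = (dQ_d/dp)·(p/Q_d) = (-78080) × (1.6/119336) = -1.04685…

-1.047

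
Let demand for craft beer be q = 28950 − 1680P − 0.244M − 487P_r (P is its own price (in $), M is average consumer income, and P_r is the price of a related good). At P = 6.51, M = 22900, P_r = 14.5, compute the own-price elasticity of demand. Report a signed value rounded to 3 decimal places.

At the given values, q = 28950 − 1680(6.51) − 0.244(22900) − 487(14.5) = 5364.1.
∂q/∂P = −1680.
E = (-1680) × (6.51/5364.1) = -2.03888…

-2.039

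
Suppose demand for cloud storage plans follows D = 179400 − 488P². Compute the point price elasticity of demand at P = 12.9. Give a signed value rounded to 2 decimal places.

-1.65

dD/dP = −2·488·P = -12590.4. At P = 12.9, D = 98191.92.
Ed = (dD/dP)·(P/D) = (-12590.4) × (12.9/98191.92) = -1.6540…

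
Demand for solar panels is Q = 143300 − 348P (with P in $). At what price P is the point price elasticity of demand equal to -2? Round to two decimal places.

Ed = −348P/(143300 − 348P). Set this equal to -2:
348P = 2·(143300 − 348P) ⇒ 348P(1 + 2) = 2·143300
P = 2·143300 / (348·3) = 274.5210…

274.52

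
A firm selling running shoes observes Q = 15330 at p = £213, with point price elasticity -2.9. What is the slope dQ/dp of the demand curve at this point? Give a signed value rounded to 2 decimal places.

Ed = (dQ/dp)·(p/Q) ⇒ dQ/dp = Ed·Q/p = (-2.9)·15330/213 = -208.7183…

-208.72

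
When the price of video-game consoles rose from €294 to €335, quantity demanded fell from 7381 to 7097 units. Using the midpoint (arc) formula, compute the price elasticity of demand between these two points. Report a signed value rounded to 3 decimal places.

%ΔQ = (7097 − 7381) / [(7381 + 7097)/2] = -284/7239 = -0.039231…
%ΔP = (335 − 294) / [(294 + 335)/2] = 41/314.5 = 0.130365…
Arc Ed = %ΔQ / %ΔP = (-284/7239) / (41/314.5) = -0.30093…

-0.301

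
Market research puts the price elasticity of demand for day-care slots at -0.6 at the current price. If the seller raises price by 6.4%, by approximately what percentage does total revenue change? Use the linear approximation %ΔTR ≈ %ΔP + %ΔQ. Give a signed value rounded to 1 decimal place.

%ΔQ ≈ Ed × %ΔP = (-0.6) × (+6.4%) = -3.8400%
%ΔTR ≈ %ΔP + %ΔQ = (+6.4%) + (-3.8400%) = +2.5600%

+2.6%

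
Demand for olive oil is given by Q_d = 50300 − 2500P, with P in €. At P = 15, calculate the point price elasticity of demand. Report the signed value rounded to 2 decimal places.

dQ_d/dP = −2500. At P = 15, Q_d = 50300 − 2500(15) = 12800.
Ed = (dQ_d/dP)·(P/Q_d) = −2500 × (15/12800) = -2.9296…

-2.93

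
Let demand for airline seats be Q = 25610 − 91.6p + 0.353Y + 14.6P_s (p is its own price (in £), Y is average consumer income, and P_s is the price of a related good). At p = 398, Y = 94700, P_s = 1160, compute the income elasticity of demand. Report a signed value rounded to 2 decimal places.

0.85

At the given values, Q = 25610 − 91.6(398) + 0.353(94700) + 14.6(1160) = 39518.3.
∂Q/∂Y = 0.353.
E = (0.353) × (94700/39518.3) = 0.8459…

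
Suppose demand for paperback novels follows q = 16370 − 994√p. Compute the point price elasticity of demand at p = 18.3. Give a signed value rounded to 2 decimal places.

-0.18

dq/dp = −994/(2√p) = -116.18. At p = 18.3, q = 12117.8.
Ed = (dq/dp)·(p/q) = (-116.18) × (18.3/12117.8) = -0.1754…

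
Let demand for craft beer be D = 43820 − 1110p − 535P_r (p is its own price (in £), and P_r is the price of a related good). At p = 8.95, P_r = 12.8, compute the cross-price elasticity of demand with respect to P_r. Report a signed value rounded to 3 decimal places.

At the given values, D = 43820 − 1110(8.95) − 535(12.8) = 27037.5.
∂D/∂P_r = -535.
E = (-535) × (12.8/27037.5) = -0.25327…

-0.253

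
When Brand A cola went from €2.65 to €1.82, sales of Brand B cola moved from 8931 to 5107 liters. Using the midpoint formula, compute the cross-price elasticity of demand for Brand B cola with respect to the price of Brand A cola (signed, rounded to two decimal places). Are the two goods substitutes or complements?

%ΔQ_{Brand B cola} = (5107 − 8931)/avg = -3824/7019 = -0.544806…
%ΔP_{Brand A cola} = (1.82 − 2.65)/avg = -0.83/2.235 = -0.371364…
E_cross = (-3824/7019) / (-0.83/2.235) = 1.4670…
E_cross > 0 ⇒ the goods are substitutes.

1.47; substitutes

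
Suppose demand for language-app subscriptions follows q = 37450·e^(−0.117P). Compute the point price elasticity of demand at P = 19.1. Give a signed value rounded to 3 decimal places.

dq/dP = −0.117·q = -468.943. At P = 19.1, q = 4008.06.
Ed = (dq/dP)·(P/q) = (-468.943) × (19.1/4008.06) = -2.2347

-2.235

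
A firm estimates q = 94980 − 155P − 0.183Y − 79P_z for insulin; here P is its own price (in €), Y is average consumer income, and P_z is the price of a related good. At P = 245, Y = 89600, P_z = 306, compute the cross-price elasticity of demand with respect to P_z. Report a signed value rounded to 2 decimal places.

-1.47

At the given values, q = 94980 − 155(245) − 0.183(89600) − 79(306) = 16434.2.
∂q/∂P_z = -79.
E = (-79) × (306/16434.2) = -1.4709…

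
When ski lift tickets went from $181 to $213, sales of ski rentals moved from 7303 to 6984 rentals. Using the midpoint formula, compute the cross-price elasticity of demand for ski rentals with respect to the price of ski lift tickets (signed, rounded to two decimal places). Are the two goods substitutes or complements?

-0.27; complements

%ΔQ_{ski rentals} = (6984 − 7303)/avg = -319/7143.5 = -0.044655…
%ΔP_{ski lift tickets} = (213 − 181)/avg = 32/197 = 0.162436…
E_cross = (-319/7143.5) / (32/197) = -0.2749…
E_cross < 0 ⇒ the goods are complements.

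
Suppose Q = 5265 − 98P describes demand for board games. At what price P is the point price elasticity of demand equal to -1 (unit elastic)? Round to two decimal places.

26.86

Ed = −98P/(5265 − 98P). Set this equal to -1:
98P = 1·(5265 − 98P) ⇒ 98P(1 + 1) = 1·5265
P = 1·5265 / (98·2) = 26.8622…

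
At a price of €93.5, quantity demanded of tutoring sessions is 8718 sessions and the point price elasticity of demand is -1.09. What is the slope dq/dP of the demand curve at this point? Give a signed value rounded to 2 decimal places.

-101.63

Ed = (dq/dP)·(P/q) ⇒ dq/dP = Ed·q/P = (-1.09)·8718/93.5 = -101.6322…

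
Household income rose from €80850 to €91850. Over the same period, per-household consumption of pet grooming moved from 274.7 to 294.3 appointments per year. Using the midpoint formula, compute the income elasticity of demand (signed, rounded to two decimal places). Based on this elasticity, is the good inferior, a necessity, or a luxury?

0.54; necessity

%ΔQ = (294.3 − 274.7)/[( 274.7 + 294.3)/2] = 19.6/284.5 = 0.068892…
%ΔIncome = (91850 − 80850)/[( 80850 + 91850)/2] = 11000/86350 = 0.127388…
E_income = (19.6/284.5) / (11000/86350) = 0.5408…
0 < E_income < 1 ⇒ normal good, necessity.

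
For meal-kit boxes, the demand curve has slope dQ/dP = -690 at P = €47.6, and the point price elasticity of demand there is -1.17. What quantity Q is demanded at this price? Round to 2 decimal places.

28071.79

Ed = (dQ/dP)·(P/Q) ⇒ Q = (dQ/dP)·P/Ed = (-690)·47.6/(-1.17) = 28071.7948…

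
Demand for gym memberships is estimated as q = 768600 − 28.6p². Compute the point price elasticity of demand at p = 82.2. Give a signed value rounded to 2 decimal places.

-0.67

dq/dp = −2·28.6·p = -4701.84. At p = 82.2, q = 575354.376.
Ed = (dq/dp)·(p/q) = (-4701.84) × (82.2/575354.376) = -0.6717…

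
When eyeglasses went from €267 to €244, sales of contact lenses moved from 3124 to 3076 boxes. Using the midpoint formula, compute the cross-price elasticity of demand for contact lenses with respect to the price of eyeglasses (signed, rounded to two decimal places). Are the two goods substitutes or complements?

0.17; substitutes

%ΔQ_{contact lenses} = (3076 − 3124)/avg = -48/3100 = -0.015483…
%ΔP_{eyeglasses} = (244 − 267)/avg = -23/255.5 = -0.090019…
E_cross = (-48/3100) / (-23/255.5) = 0.1720…
E_cross > 0 ⇒ the goods are substitutes.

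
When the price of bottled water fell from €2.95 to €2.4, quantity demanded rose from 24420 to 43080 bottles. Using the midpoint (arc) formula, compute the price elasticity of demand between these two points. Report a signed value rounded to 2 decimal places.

-2.69

%ΔQ = (43080 − 24420) / [(24420 + 43080)/2] = 18660/33750 = 0.552888…
%ΔP = (2.4 − 2.95) / [(2.95 + 2.4)/2] = -0.55/2.675 = -0.205607…
Arc Ed = %ΔQ / %ΔP = (18660/33750) / (-0.55/2.675) = -2.6890…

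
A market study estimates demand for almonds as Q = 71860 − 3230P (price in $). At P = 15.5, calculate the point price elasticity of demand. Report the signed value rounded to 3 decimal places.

-2.297

dQ/dP = −3230. At P = 15.5, Q = 71860 − 3230(15.5) = 21795.
Ed = (dQ/dP)·(P/Q) = −3230 × (15.5/21795) = -2.29708…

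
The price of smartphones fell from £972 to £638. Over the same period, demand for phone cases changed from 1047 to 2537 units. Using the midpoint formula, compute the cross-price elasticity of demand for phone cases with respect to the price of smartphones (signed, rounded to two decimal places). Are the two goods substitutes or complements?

%ΔQ_{phone cases} = (2537 − 1047)/avg = 1490/1792 = 0.831473…
%ΔP_{smartphones} = (638 − 972)/avg = -334/805 = -0.414906…
E_cross = (1490/1792) / (-334/805) = -2.0039…
E_cross < 0 ⇒ the goods are complements.

-2.00; complements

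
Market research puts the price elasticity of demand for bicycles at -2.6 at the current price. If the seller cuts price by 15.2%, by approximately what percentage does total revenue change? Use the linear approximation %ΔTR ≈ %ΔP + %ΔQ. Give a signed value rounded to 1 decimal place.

%ΔQ ≈ Ed × %ΔP = (-2.6) × (-15.2%) = +39.5200%
%ΔTR ≈ %ΔP + %ΔQ = (-15.2%) + (+39.5200%) = +24.3200%

+24.3%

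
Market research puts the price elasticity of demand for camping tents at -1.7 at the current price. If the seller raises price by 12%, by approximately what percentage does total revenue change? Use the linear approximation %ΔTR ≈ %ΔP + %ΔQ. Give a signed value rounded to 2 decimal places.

%ΔQ ≈ Ed × %ΔP = (-1.7) × (+12%) = -20.4000%
%ΔTR ≈ %ΔP + %ΔQ = (+12%) + (-20.4000%) = -8.4000%

-8.40%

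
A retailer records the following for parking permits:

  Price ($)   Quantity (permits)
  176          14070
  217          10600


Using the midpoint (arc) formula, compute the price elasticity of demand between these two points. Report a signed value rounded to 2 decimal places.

%ΔQ = (10600 − 14070) / [(14070 + 10600)/2] = -3470/12335 = -0.281313…
%ΔP = (217 − 176) / [(176 + 217)/2] = 41/196.5 = 0.208651…
Arc Ed = %ΔQ / %ΔP = (-3470/12335) / (41/196.5) = -1.3482…

-1.35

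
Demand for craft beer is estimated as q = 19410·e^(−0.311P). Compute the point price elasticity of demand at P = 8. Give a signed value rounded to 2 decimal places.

dq/dP = −0.311·q = -501.489. At P = 8, q = 1612.5.
Ed = (dq/dP)·(P/q) = (-501.489) × (8/1612.5) = -2.488

-2.49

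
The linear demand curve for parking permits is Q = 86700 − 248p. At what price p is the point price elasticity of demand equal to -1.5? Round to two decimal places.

Ed = −248p/(86700 − 248p). Set this equal to -1.5:
248p = 1.5·(86700 − 248p) ⇒ 248p(1 + 1.5) = 1.5·86700
p = 1.5·86700 / (248·2.5) = 209.7580…

209.76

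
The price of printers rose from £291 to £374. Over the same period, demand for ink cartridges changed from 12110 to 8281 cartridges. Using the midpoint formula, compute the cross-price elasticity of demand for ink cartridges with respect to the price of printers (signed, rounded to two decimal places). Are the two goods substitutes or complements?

-1.50; complements

%ΔQ_{ink cartridges} = (8281 − 12110)/avg = -3829/10195.5 = -0.375557…
%ΔP_{printers} = (374 − 291)/avg = 83/332.5 = 0.249624…
E_cross = (-3829/10195.5) / (83/332.5) = -1.5044…
E_cross < 0 ⇒ the goods are complements.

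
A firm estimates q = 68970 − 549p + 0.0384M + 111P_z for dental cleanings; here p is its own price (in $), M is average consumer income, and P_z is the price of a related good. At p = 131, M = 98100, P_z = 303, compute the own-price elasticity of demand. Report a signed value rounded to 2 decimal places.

-2.09

At the given values, q = 68970 − 549(131) + 0.0384(98100) + 111(303) = 34451.04.
∂q/∂p = −549.
E = (-549) × (131/34451.04) = -2.0875…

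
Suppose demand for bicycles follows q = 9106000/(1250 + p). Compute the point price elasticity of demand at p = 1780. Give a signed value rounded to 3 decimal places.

dq/dp = −9106000/(1250 + p)² = -0.991842. At p = 1780, q = 3005.28.
Ed = (dq/dp)·(p/q) = (-0.991842) × (1780/3005.28) = -0.58745…

-0.587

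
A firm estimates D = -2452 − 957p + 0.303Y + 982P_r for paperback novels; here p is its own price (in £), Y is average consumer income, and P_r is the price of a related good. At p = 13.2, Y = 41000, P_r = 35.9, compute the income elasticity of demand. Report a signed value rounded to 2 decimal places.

At the given values, D = -2452 − 957(13.2) + 0.303(41000) + 982(35.9) = 32592.4.
∂D/∂Y = 0.303.
E = (0.303) × (41000/32592.4) = 0.3811…

0.38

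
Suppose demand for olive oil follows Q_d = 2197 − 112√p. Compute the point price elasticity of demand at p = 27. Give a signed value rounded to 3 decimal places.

-0.180

dQ_d/dp = −112/(2√p) = -10.7772. At p = 27, Q_d = 1615.03.
Ed = (dQ_d/dp)·(p/Q_d) = (-10.7772) × (27/1615.03) = -0.18017…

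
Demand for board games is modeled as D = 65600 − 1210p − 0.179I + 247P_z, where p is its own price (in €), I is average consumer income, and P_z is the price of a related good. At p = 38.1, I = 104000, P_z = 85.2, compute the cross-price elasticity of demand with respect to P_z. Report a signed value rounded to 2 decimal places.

0.96

At the given values, D = 65600 − 1210(38.1) − 0.179(104000) + 247(85.2) = 21927.4.
∂D/∂P_z = 247.
E = (247) × (85.2/21927.4) = 0.9597…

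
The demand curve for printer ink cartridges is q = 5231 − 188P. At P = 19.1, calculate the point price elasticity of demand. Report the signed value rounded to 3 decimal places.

dq/dP = −188. At P = 19.1, q = 5231 − 188(19.1) = 1640.2.
Ed = (dq/dP)·(P/q) = −188 × (19.1/1640.2) = -2.18924…

-2.189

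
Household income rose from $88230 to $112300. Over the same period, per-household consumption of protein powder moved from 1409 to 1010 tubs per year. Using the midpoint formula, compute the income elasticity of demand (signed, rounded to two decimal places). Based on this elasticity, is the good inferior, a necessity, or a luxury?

-1.37; inferior

%ΔQ = (1010 − 1409)/[( 1409 + 1010)/2] = -399/1209.5 = -0.329888…
%ΔIncome = (112300 − 88230)/[( 88230 + 112300)/2] = 24070/100265 = 0.240063…
E_income = (-399/1209.5) / (24070/100265) = -1.3741…
E_income < 0 ⇒ inferior good.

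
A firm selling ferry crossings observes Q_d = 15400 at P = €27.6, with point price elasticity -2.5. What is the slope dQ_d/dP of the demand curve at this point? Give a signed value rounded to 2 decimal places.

-1394.93

Ed = (dQ_d/dP)·(P/Q_d) ⇒ dQ_d/dP = Ed·Q_d/P = (-2.5)·15400/27.6 = -1394.9275…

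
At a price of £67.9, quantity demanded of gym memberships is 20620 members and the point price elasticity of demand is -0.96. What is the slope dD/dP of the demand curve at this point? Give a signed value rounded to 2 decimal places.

-291.53

Ed = (dD/dP)·(P/D) ⇒ dD/dP = Ed·D/P = (-0.96)·20620/67.9 = -291.5346…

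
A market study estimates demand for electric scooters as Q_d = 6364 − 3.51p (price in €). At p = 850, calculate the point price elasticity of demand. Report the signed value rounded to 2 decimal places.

-0.88

dQ_d/dp = −3.51. At p = 850, Q_d = 6364 − 3.51(850) = 3380.5.
Ed = (dQ_d/dp)·(p/Q_d) = −3.51 × (850/3380.5) = -0.8825…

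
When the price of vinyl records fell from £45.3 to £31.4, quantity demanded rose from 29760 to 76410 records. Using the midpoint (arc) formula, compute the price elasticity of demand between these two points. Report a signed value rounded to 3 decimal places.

%ΔQ = (76410 − 29760) / [(29760 + 76410)/2] = 46650/53085 = 0.878779…
%ΔP = (31.4 − 45.3) / [(45.3 + 31.4)/2] = -13.9/38.35 = -0.362451…
Arc Ed = %ΔQ / %ΔP = (46650/53085) / (-13.9/38.35) = -2.42454…

-2.425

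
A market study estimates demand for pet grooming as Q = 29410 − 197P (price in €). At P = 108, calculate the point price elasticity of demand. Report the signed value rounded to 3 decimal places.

-2.616

dQ/dP = −197. At P = 108, Q = 29410 − 197(108) = 8134.
Ed = (dQ/dP)·(P/Q) = −197 × (108/8134) = -2.61568…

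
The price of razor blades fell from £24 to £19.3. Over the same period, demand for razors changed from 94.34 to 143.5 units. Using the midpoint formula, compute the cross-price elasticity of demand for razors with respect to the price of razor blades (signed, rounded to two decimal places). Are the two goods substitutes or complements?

-1.90; complements

%ΔQ_{razors} = (143.5 − 94.34)/avg = 49.16/118.92 = 0.413387…
%ΔP_{razor blades} = (19.3 − 24)/avg = -4.7/21.65 = -0.217090…
E_cross = (49.16/118.92) / (-4.7/21.65) = -1.9042…
E_cross < 0 ⇒ the goods are complements.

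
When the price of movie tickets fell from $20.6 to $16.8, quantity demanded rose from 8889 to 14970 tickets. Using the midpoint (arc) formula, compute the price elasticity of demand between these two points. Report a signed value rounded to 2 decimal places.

-2.51

%ΔQ = (14970 − 8889) / [(8889 + 14970)/2] = 6081/11929.5 = 0.509744…
%ΔP = (16.8 − 20.6) / [(20.6 + 16.8)/2] = -3.8/18.7 = -0.203208…
Arc Ed = %ΔQ / %ΔP = (6081/11929.5) / (-3.8/18.7) = -2.5084…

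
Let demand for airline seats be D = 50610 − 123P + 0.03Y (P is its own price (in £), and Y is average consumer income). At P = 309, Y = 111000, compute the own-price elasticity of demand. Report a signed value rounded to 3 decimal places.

-2.385

At the given values, D = 50610 − 123(309) + 0.03(111000) = 15933.
∂D/∂P = −123.
E = (-123) × (309/15933) = -2.38542…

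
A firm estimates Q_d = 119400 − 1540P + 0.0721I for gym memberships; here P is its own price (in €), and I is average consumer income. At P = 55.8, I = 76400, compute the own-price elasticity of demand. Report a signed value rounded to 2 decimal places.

-2.20

At the given values, Q_d = 119400 − 1540(55.8) + 0.0721(76400) = 38976.44.
∂Q_d/∂P = −1540.
E = (-1540) × (55.8/38976.44) = -2.2047…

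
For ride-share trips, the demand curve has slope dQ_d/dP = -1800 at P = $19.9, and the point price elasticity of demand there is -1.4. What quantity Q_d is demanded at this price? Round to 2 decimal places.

Ed = (dQ_d/dP)·(P/Q_d) ⇒ Q_d = (dQ_d/dP)·P/Ed = (-1800)·19.9/(-1.4) = 25585.7142…

25585.71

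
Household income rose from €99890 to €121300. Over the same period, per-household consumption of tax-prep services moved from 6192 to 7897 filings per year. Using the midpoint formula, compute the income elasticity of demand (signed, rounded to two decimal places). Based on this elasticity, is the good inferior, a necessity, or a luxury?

1.25; luxury

%ΔQ = (7897 − 6192)/[( 6192 + 7897)/2] = 1705/7044.5 = 0.242032…
%ΔIncome = (121300 − 99890)/[( 99890 + 121300)/2] = 21410/110595 = 0.193589…
E_income = (1705/7044.5) / (21410/110595) = 1.2502…
E_income > 1 ⇒ normal good, luxury.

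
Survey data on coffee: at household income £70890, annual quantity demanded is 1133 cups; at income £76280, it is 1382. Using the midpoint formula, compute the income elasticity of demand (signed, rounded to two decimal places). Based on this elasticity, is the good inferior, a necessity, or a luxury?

2.70; luxury

%ΔQ = (1382 − 1133)/[( 1133 + 1382)/2] = 249/1257.5 = 0.198011…
%ΔIncome = (76280 − 70890)/[( 70890 + 76280)/2] = 5390/73585 = 0.073248…
E_income = (249/1257.5) / (5390/73585) = 2.7032…
E_income > 1 ⇒ normal good, luxury.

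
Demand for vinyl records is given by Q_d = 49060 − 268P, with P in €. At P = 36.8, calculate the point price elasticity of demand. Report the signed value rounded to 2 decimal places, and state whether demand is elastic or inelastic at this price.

-0.25; inelastic

dQ_d/dP = −268. At P = 36.8, Q_d = 49060 − 268(36.8) = 39197.6.
Ed = (dQ_d/dP)·(P/Q_d) = −268 × (36.8/39197.6) = -0.2516…
|Ed| = 0.25 < 1, so demand is inelastic.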